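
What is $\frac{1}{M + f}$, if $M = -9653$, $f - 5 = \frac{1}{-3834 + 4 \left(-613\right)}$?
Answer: $- \frac{6286}{60647329} \approx -0.00010365$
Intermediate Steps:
$f = \frac{31429}{6286}$ ($f = 5 + \frac{1}{-3834 + 4 \left(-613\right)} = 5 + \frac{1}{-3834 - 2452} = 5 + \frac{1}{-6286} = 5 - \frac{1}{6286} = \frac{31429}{6286} \approx 4.9998$)
$\frac{1}{M + f} = \frac{1}{-9653 + \frac{31429}{6286}} = \frac{1}{- \frac{60647329}{6286}} = - \frac{6286}{60647329}$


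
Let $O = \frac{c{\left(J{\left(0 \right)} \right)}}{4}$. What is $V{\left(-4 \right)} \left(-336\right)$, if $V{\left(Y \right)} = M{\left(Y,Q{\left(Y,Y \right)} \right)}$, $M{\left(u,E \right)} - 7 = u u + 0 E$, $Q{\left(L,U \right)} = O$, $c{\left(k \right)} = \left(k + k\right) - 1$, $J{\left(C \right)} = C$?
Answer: $-7728$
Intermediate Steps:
$c{\left(k \right)} = -1 + 2 k$ ($c{\left(k \right)} = 2 k - 1 = -1 + 2 k$)
$O = - \frac{1}{4}$ ($O = \frac{-1 + 2 \cdot 0}{4} = \left(-1 + 0\right) \frac{1}{4} = \left(-1\right) \frac{1}{4} = - \frac{1}{4} \approx -0.25$)
$Q{\left(L,U \right)} = - \frac{1}{4}$
$M{\left(u,E \right)} = 7 + u^{2}$ ($M{\left(u,E \right)} = 7 + \left(u u + 0 E\right) = 7 + \left(u^{2} + 0\right) = 7 + u^{2}$)
$V{\left(Y \right)} = 7 + Y^{2}$
$V{\left(-4 \right)} \left(-336\right) = \left(7 + \left(-4\right)^{2}\right) \left(-336\right) = \left(7 + 16\right) \left(-336\right) = 23 \left(-336\right) = -7728$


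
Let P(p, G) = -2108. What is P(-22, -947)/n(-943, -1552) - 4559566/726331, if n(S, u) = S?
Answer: -2768564990/684930133 ≈ -4.0421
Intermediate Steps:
P(-22, -947)/n(-943, -1552) - 4559566/726331 = -2108/(-943) - 4559566/726331 = -2108*(-1/943) - 4559566*1/726331 = 2108/943 - 4559566/726331 = -2768564990/684930133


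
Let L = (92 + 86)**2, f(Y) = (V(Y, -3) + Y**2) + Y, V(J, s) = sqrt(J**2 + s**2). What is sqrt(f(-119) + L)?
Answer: sqrt(45726 + sqrt(14170)) ≈ 214.11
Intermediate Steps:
f(Y) = Y + Y**2 + sqrt(9 + Y**2) (f(Y) = (sqrt(Y**2 + (-3)**2) + Y**2) + Y = (sqrt(Y**2 + 9) + Y**2) + Y = (sqrt(9 + Y**2) + Y**2) + Y = (Y**2 + sqrt(9 + Y**2)) + Y = Y + Y**2 + sqrt(9 + Y**2))
L = 31684 (L = 178**2 = 31684)
sqrt(f(-119) + L) = sqrt((-119 + (-119)**2 + sqrt(9 + (-119)**2)) + 31684) = sqrt((-119 + 14161 + sqrt(9 + 14161)) + 31684) = sqrt((-119 + 14161 + sqrt(14170)) + 31684) = sqrt((14042 + sqrt(14170)) + 31684) = sqrt(45726 + sqrt(14170))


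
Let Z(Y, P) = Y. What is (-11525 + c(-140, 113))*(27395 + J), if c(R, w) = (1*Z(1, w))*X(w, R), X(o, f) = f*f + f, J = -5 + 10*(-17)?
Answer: 215990700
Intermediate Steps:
J = -175 (J = -5 - 170 = -175)
X(o, f) = f + f² (X(o, f) = f² + f = f + f²)
c(R, w) = R*(1 + R) (c(R, w) = (1*1)*(R*(1 + R)) = 1*(R*(1 + R)) = R*(1 + R))
(-11525 + c(-140, 113))*(27395 + J) = (-11525 - 140*(1 - 140))*(27395 - 175) = (-11525 - 140*(-139))*27220 = (-11525 + 19460)*27220 = 7935*27220 = 215990700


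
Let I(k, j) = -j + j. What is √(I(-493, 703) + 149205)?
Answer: 7*√3045 ≈ 386.27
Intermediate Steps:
I(k, j) = 0
√(I(-493, 703) + 149205) = √(0 + 149205) = √149205 = 7*√3045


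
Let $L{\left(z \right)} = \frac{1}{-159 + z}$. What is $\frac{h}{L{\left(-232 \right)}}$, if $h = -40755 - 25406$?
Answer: $25868951$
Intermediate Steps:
$h = -66161$ ($h = -40755 - 25406 = -66161$)
$\frac{h}{L{\left(-232 \right)}} = - \frac{66161}{\frac{1}{-159 - 232}} = - \frac{66161}{\frac{1}{-391}} = - \frac{66161}{- \frac{1}{391}} = \left(-66161\right) \left(-391\right) = 25868951$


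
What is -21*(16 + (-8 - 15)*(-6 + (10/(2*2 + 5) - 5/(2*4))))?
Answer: -71981/24 ≈ -2999.2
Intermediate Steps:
-21*(16 + (-8 - 15)*(-6 + (10/(2*2 + 5) - 5/(2*4)))) = -21*(16 - 23*(-6 + (10/(4 + 5) - 5/8))) = -21*(16 - 23*(-6 + (10/9 - 5*⅛))) = -21*(16 - 23*(-6 + (10*(⅑) - 5/8))) = -21*(16 - 23*(-6 + (10/9 - 5/8))) = -21*(16 - 23*(-6 + 35/72)) = -21*(16 - 23*(-397/72)) = -21*(16 + 9131/72) = -21*10283/72 = -71981/24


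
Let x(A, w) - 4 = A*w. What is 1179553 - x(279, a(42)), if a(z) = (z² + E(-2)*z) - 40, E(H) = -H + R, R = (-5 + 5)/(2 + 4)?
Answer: 675117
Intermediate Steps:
R = 0 (R = 0/6 = 0*(⅙) = 0)
E(H) = -H (E(H) = -H + 0 = -H)
a(z) = -40 + z² + 2*z (a(z) = (z² + (-1*(-2))*z) - 40 = (z² + 2*z) - 40 = -40 + z² + 2*z)
x(A, w) = 4 + A*w
1179553 - x(279, a(42)) = 1179553 - (4 + 279*(-40 + 42² + 2*42)) = 1179553 - (4 + 279*(-40 + 1764 + 84)) = 1179553 - (4 + 279*1808) = 1179553 - (4 + 504432) = 1179553 - 1*504436 = 1179553 - 504436 = 675117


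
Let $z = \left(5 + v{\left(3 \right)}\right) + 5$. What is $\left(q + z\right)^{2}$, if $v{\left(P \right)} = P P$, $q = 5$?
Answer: $576$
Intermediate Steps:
$v{\left(P \right)} = P^{2}$
$z = 19$ ($z = \left(5 + 3^{2}\right) + 5 = \left(5 + 9\right) + 5 = 14 + 5 = 19$)
$\left(q + z\right)^{2} = \left(5 + 19\right)^{2} = 24^{2} = 576$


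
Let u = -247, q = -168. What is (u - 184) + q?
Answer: -599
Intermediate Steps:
(u - 184) + q = (-247 - 184) - 168 = -431 - 168 = -599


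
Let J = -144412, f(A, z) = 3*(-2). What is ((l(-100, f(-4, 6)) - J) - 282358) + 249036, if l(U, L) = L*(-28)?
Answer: 111258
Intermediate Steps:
f(A, z) = -6
l(U, L) = -28*L
((l(-100, f(-4, 6)) - J) - 282358) + 249036 = ((-28*(-6) - 1*(-144412)) - 282358) + 249036 = ((168 + 144412) - 282358) + 249036 = (144580 - 282358) + 249036 = -137778 + 249036 = 111258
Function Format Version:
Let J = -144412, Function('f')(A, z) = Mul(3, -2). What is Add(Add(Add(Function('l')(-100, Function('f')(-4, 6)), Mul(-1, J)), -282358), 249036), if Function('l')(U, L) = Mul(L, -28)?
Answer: 111258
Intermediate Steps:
Function('f')(A, z) = -6
Function('l')(U, L) = Mul(-28, L)
Add(Add(Add(Function('l')(-100, Function('f')(-4, 6)), Mul(-1, J)), -282358), 249036) = Add(Add(Add(Mul(-28, -6), Mul(-1, -144412)), -282358), 249036) = Add(Add(Add(168, 144412), -282358), 249036) = Add(Add(144580, -282358), 249036) = Add(-137778, 249036) = 111258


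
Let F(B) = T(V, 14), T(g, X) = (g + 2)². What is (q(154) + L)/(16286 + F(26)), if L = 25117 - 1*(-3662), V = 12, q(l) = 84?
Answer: 9621/5494 ≈ 1.7512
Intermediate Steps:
T(g, X) = (2 + g)²
L = 28779 (L = 25117 + 3662 = 28779)
F(B) = 196 (F(B) = (2 + 12)² = 14² = 196)
(q(154) + L)/(16286 + F(26)) = (84 + 28779)/(16286 + 196) = 28863/16482 = 28863*(1/16482) = 9621/5494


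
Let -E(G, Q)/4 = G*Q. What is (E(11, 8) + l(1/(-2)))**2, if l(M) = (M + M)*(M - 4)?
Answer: 483025/4 ≈ 1.2076e+5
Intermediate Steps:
l(M) = 2*M*(-4 + M) (l(M) = (2*M)*(-4 + M) = 2*M*(-4 + M))
E(G, Q) = -4*G*Q
(E(11, 8) + l(1/(-2)))**2 = (-4*11*8 + 2*(-4 + 1/(-2))/(-2))**2 = (-352 + 2*(-1/2)*(-4 - 1/2))**2 = (-352 + 2*(-1/2)*(-9/2))**2 = (-352 + 9/2)**2 = (-695/2)**2 = 483025/4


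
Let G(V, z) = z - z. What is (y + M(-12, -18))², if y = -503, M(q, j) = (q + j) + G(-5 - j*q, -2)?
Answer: 284089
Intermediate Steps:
G(V, z) = 0
M(q, j) = j + q (M(q, j) = (q + j) + 0 = (j + q) + 0 = j + q)
(y + M(-12, -18))² = (-503 + (-18 - 12))² = (-503 - 30)² = (-533)² = 284089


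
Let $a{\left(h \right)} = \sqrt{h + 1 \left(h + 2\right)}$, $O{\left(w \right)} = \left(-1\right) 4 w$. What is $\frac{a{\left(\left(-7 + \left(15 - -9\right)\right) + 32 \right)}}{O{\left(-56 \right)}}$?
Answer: $\frac{5}{112} \approx 0.044643$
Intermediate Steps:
$O{\left(w \right)} = - 4 w$
$a{\left(h \right)} = \sqrt{2 + 2 h}$ ($a{\left(h \right)} = \sqrt{h + 1 \left(2 + h\right)} = \sqrt{h + \left(2 + h\right)} = \sqrt{2 + 2 h}$)
$\frac{a{\left(\left(-7 + \left(15 - -9\right)\right) + 32 \right)}}{O{\left(-56 \right)}} = \frac{\sqrt{2 + 2 \left(\left(-7 + \left(15 - -9\right)\right) + 32\right)}}{\left(-4\right) \left(-56\right)} = \frac{\sqrt{2 + 2 \left(\left(-7 + \left(15 + 9\right)\right) + 32\right)}}{224} = \sqrt{2 + 2 \left(\left(-7 + 24\right) + 32\right)} \frac{1}{224} = \sqrt{2 + 2 \left(17 + 32\right)} \frac{1}{224} = \sqrt{2 + 2 \cdot 49} \cdot \frac{1}{224} = \sqrt{2 + 98} \cdot \frac{1}{224} = \sqrt{100} \cdot \frac{1}{224} = 10 \cdot \frac{1}{224} = \frac{5}{112}$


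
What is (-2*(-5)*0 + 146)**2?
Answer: 21316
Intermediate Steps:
(-2*(-5)*0 + 146)**2 = (10*0 + 146)**2 = (0 + 146)**2 = 146**2 = 21316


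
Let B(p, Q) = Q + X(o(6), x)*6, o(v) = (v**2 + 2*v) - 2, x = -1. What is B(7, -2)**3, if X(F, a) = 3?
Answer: 4096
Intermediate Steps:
o(v) = -2 + v**2 + 2*v
B(p, Q) = 18 + Q (B(p, Q) = Q + 3*6 = Q + 18 = 18 + Q)
B(7, -2)**3 = (18 - 2)**3 = 16**3 = 4096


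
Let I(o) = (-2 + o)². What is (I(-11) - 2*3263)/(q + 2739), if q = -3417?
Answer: 2119/226 ≈ 9.3761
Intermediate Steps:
(I(-11) - 2*3263)/(q + 2739) = ((-2 - 11)² - 2*3263)/(-3417 + 2739) = ((-13)² - 6526)/(-678) = (169 - 6526)*(-1/678) = -6357*(-1/678) = 2119/226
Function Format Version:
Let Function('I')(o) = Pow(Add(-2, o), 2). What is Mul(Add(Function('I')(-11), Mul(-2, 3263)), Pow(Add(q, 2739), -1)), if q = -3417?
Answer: Rational(2119, 226) ≈ 9.3761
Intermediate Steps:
Mul(Add(Function('I')(-11), Mul(-2, 3263)), Pow(Add(q, 2739), -1)) = Mul(Add(Pow(Add(-2, -11), 2), Mul(-2, 3263)), Pow(Add(-3417, 2739), -1)) = Mul(Add(Pow(-13, 2), -6526), Pow(-678, -1)) = Mul(Add(169, -6526), Rational(-1, 678)) = Mul(-6357, Rational(-1, 678)) = Rational(2119, 226)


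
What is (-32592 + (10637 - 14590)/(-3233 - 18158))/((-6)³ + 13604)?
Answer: -697171519/286382708 ≈ -2.4344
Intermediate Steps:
(-32592 + (10637 - 14590)/(-3233 - 18158))/((-6)³ + 13604) = (-32592 - 3953/(-21391))/(-216 + 13604) = (-32592 - 3953*(-1/21391))/13388 = (-32592 + 3953/21391)*(1/13388) = -697171519/21391*1/13388 = -697171519/286382708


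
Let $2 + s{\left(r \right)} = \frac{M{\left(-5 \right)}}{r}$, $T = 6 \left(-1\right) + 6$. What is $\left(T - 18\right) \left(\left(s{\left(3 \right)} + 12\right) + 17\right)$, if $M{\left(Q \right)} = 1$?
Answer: $-492$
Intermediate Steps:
$T = 0$ ($T = -6 + 6 = 0$)
$s{\left(r \right)} = -2 + \frac{1}{r}$ ($s{\left(r \right)} = -2 + 1 \frac{1}{r} = -2 + \frac{1}{r}$)
$\left(T - 18\right) \left(\left(s{\left(3 \right)} + 12\right) + 17\right) = \left(0 - 18\right) \left(\left(\left(-2 + \frac{1}{3}\right) + 12\right) + 17\right) = - 18 \left(\left(\left(-2 + \frac{1}{3}\right) + 12\right) + 17\right) = - 18 \left(\left(- \frac{5}{3} + 12\right) + 17\right) = - 18 \left(\frac{31}{3} + 17\right) = \left(-18\right) \frac{82}{3} = -492$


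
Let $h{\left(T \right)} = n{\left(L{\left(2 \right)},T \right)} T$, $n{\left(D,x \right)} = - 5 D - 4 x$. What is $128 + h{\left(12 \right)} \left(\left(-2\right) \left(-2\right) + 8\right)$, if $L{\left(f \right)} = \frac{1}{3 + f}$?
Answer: $-6928$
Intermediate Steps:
$h{\left(T \right)} = T \left(-1 - 4 T\right)$ ($h{\left(T \right)} = \left(- \frac{5}{3 + 2} - 4 T\right) T = \left(- \frac{5}{5} - 4 T\right) T = \left(\left(-5\right) \frac{1}{5} - 4 T\right) T = \left(-1 - 4 T\right) T = T \left(-1 - 4 T\right)$)
$128 + h{\left(12 \right)} \left(\left(-2\right) \left(-2\right) + 8\right) = 128 + \left(-1\right) 12 \left(1 + 4 \cdot 12\right) \left(\left(-2\right) \left(-2\right) + 8\right) = 128 + \left(-1\right) 12 \left(1 + 48\right) \left(4 + 8\right) = 128 + \left(-1\right) 12 \cdot 49 \cdot 12 = 128 - 7056 = -6928$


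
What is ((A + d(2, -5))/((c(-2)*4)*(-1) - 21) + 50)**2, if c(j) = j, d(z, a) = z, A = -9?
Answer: 431649/169 ≈ 2554.1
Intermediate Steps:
((A + d(2, -5))/((c(-2)*4)*(-1) - 21) + 50)**2 = ((-9 + 2)/(-2*4*(-1) - 21) + 50)**2 = (-7/(-8*(-1) - 21) + 50)**2 = (-7/(8 - 21) + 50)**2 = (-7/(-13) + 50)**2 = (-7*(-1/13) + 50)**2 = (7/13 + 50)**2 = (657/13)**2 = 431649/169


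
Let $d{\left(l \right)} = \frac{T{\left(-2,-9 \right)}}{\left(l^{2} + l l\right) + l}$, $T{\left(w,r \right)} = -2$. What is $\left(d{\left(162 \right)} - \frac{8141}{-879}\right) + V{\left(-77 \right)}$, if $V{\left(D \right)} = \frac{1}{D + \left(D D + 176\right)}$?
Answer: $\frac{430629840721}{46495320300} \approx 9.2618$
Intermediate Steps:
$V{\left(D \right)} = \frac{1}{176 + D + D^{2}}$ ($V{\left(D \right)} = \frac{1}{D + \left(D^{2} + 176\right)} = \frac{1}{D + \left(176 + D^{2}\right)} = \frac{1}{176 + D + D^{2}}$)
$d{\left(l \right)} = - \frac{2}{l + 2 l^{2}}$ ($d{\left(l \right)} = - \frac{2}{\left(l^{2} + l l\right) + l} = - \frac{2}{\left(l^{2} + l^{2}\right) + l} = - \frac{2}{2 l^{2} + l} = - \frac{2}{l + 2 l^{2}}$)
$\left(d{\left(162 \right)} - \frac{8141}{-879}\right) + V{\left(-77 \right)} = \left(- \frac{2}{162 \left(1 + 2 \cdot 162\right)} - \frac{8141}{-879}\right) + \frac{1}{176 - 77 + \left(-77\right)^{2}} = \left(\left(-2\right) \frac{1}{162} \frac{1}{1 + 324} - - \frac{8141}{879}\right) + \frac{1}{176 - 77 + 5929} = \left(\left(-2\right) \frac{1}{162} \cdot \frac{1}{325} + \frac{8141}{879}\right) + \frac{1}{6028} = \left(- \frac{1}{26325} + \frac{8141}{879}\right) + \frac{1}{6028} = \frac{71436982}{7713225} + \frac{1}{6028} = \frac{430629840721}{46495320300}$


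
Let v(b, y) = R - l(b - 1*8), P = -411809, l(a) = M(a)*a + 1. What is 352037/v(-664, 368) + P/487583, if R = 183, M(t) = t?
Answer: -51076951827/31442277338 ≈ -1.6245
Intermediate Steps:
l(a) = 1 + a² (l(a) = a*a + 1 = a² + 1 = 1 + a²)
v(b, y) = 182 - (-8 + b)² (v(b, y) = 183 - (1 + (b - 1*8)²) = 183 - (1 + (b - 8)²) = 183 - (1 + (-8 + b)²) = 183 + (-1 - (-8 + b)²) = 182 - (-8 + b)²)
352037/v(-664, 368) + P/487583 = 352037/(182 - (-8 - 664)²) - 411809/487583 = 352037/(182 - 1*(-672)²) - 411809*1/487583 = 352037/(182 - 1*451584) - 411809/487583 = 352037/(182 - 451584) - 411809/487583 = 352037/(-451402) - 411809/487583 = 352037*(-1/451402) - 411809/487583 = -50291/64486 - 411809/487583 = -51076951827/31442277338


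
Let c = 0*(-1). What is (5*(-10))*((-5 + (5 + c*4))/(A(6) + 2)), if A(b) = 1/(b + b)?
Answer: 0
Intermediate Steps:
c = 0
A(b) = 1/(2*b)
(5*(-10))*((-5 + (5 + c*4))/(A(6) + 2)) = (5*(-10))*((-5 + (5 + 0*4))/((1/2)/6 + 2)) = -50*(-5 + (5 + 0))/((1/2)*(1/6) + 2) = -50*(-5 + 5)/(1/12 + 2) = -0/25/12 = -0*12/25 = -50*0 = 0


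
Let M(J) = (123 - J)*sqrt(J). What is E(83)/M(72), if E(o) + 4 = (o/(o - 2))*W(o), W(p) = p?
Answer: 6565*sqrt(2)/49572 ≈ 0.18729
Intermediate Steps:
M(J) = sqrt(J)*(123 - J)
E(o) = -4 + o**2/(-2 + o) (E(o) = -4 + (o/(o - 2))*o = -4 + (o/(-2 + o))*o = -4 + o**2/(-2 + o))
E(83)/M(72) = ((8 + 83**2 - 4*83)/(-2 + 83))/((sqrt(72)*(123 - 1*72))) = ((8 + 6889 - 332)/81)/(((6*sqrt(2))*(123 - 72))) = ((1/81)*6565)/(((6*sqrt(2))*51)) = 6565/(81*((306*sqrt(2)))) = 6565*(sqrt(2)/612)/81 = 6565*sqrt(2)/49572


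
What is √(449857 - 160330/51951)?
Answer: √1214113607530827/51951 ≈ 670.71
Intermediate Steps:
√(449857 - 160330/51951) = √(23370360677/51951) = √1214113607530827/51951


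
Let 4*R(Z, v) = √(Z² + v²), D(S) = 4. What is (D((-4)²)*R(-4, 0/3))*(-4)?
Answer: -16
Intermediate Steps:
R(Z, v) = √(Z² + v²)/4
(D((-4)²)*R(-4, 0/3))*(-4) = (4*(√((-4)² + (0/3)²)/4))*(-4) = (4*(√(16 + (0*(⅓))²)/4))*(-4) = (4*(√(16 + 0²)/4))*(-4) = (4*(√(16 + 0)/4))*(-4) = (4*(√16/4))*(-4) = (4*((¼)*4))*(-4) = (4*1)*(-4) = 4*(-4) = -16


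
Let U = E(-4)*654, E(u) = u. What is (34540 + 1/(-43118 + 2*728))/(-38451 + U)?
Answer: -479668493/570311118 ≈ -0.84106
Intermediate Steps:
U = -2616 (U = -4*654 = -2616)
(34540 + 1/(-43118 + 2*728))/(-38451 + U) = (34540 + 1/(-43118 + 2*728))/(-38451 - 2616) = (34540 + 1/(-43118 + 1456))/(-41067) = (34540 + 1/(-41662))*(-1/41067) = (34540 - 1/41662)*(-1/41067) = (1439005479/41662)*(-1/41067) = -479668493/570311118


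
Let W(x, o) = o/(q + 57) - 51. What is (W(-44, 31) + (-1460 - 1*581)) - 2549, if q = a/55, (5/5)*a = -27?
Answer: -14422523/3108 ≈ -4640.5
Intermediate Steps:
a = -27
q = -27/55 ≈ -0.49091
W(x, o) = -51 + 55*o/3108 (W(x, o) = o/(-27/55 + 57) - 51 = o/(3108/55) - 51 = 55*o/3108 - 51 = -51 + 55*o/3108)
(W(-44, 31) + (-1460 - 1*581)) - 2549 = ((-51 + (55/3108)*31) + (-1460 - 1*581)) - 2549 = ((-51 + 1705/3108) + (-1460 - 581)) - 2549 = (-156803/3108 - 2041) - 2549 = -6500231/3108 - 2549 = -14422523/3108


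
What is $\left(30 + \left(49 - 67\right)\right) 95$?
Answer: $1140$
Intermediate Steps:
$\left(30 + \left(49 - 67\right)\right) 95 = \left(30 - 18\right) 95 = 12 \cdot 95 = 1140$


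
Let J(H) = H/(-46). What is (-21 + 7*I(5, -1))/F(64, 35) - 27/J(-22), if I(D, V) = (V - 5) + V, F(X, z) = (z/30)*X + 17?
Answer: -3147/55 ≈ -57.218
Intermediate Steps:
F(X, z) = 17 + X*z/30 (F(X, z) = (z*(1/30))*X + 17 = (z/30)*X + 17 = X*z/30 + 17 = 17 + X*z/30)
I(D, V) = -5 + 2*V (I(D, V) = (-5 + V) + V = -5 + 2*V)
J(H) = -H/46 (J(H) = H*(-1/46) = -H/46)
(-21 + 7*I(5, -1))/F(64, 35) - 27/J(-22) = (-21 + 7*(-5 + 2*(-1)))/(17 + (1/30)*64*35) - 27/((-1/46*(-22))) = (-21 + 7*(-5 - 2))/(17 + 224/3) - 27/11/23 = (-21 + 7*(-7))/(275/3) - 27*23/11 = (-21 - 49)*(3/275) - 621/11 = -70*3/275 - 621/11 = -42/55 - 621/11 = -3147/55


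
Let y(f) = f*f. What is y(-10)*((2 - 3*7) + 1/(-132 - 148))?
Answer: -26605/14 ≈ -1900.4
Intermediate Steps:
y(f) = f²
y(-10)*((2 - 3*7) + 1/(-132 - 148)) = (-10)²*((2 - 3*7) + 1/(-132 - 148)) = 100*((2 - 21) + 1/(-280)) = 100*(-19 - 1/280) = 100*(-5321/280) = -26605/14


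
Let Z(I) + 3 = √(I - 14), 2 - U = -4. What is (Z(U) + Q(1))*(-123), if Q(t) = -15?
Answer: 2214 - 246*I*√2 ≈ 2214.0 - 347.9*I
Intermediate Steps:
U = 6 (U = 2 - 1*(-4) = 2 + 4 = 6)
Z(I) = -3 + √(-14 + I) (Z(I) = -3 + √(I - 14) = -3 + √(-14 + I))
(Z(U) + Q(1))*(-123) = ((-3 + √(-14 + 6)) - 15)*(-123) = ((-3 + √(-8)) - 15)*(-123) = ((-3 + 2*I*√2) - 15)*(-123) = (-18 + 2*I*√2)*(-123) = 2214 - 246*I*√2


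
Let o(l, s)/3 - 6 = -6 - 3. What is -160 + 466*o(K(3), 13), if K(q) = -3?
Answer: -4354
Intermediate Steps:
o(l, s) = -9 (o(l, s) = 18 + 3*(-6 - 3) = 18 + 3*(-9) = 18 - 27 = -9)
-160 + 466*o(K(3), 13) = -160 + 466*(-9) = -160 - 4194 = -4354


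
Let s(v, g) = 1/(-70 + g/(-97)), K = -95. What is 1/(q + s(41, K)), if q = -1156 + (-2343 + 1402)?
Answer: -6695/14039512 ≈ -0.00047687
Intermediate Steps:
s(v, g) = 1/(-70 - g/97) (s(v, g) = 1/(-70 + g*(-1/97)) = 1/(-70 - g/97))
q = -2097 (q = -1156 - 941 = -2097)
1/(q + s(41, K)) = 1/(-2097 - 97/(6790 - 95)) = 1/(-2097 - 97/6695) = 1/(-14039512/6695) = -6695/14039512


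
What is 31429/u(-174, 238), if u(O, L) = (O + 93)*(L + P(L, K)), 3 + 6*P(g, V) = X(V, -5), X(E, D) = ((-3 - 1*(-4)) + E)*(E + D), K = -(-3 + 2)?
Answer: -62858/38259 ≈ -1.6430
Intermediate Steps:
K = 1 (K = -1*(-1) = 1)
X(E, D) = (1 + E)*(D + E) (X(E, D) = ((-3 + 4) + E)*(D + E) = (1 + E)*(D + E))
P(g, V) = -4/3 - 2*V/3 + V²/6 (P(g, V) = -½ + (-5 + V + V² - 5*V)/6 = -½ + (-5 + V² - 4*V)/6 = -½ + (-⅚ - 2*V/3 + V²/6) = -4/3 - 2*V/3 + V²/6)
u(O, L) = (93 + O)*(-11/6 + L) (u(O, L) = (O + 93)*(L + (-4/3 - ⅔*1 + (⅙)*1²)) = (93 + O)*(L + (-4/3 - ⅔ + (⅙)*1)) = (93 + O)*(L + (-4/3 - ⅔ + ⅙)) = (93 + O)*(L - 11/6) = (93 + O)*(-11/6 + L))
31429/u(-174, 238) = 31429/(-341/2 + 93*238 - 11/6*(-174) + 238*(-174)) = 31429/(-341/2 + 22134 + 319 - 41412) = 31429/(-38259/2) = 31429*(-2/38259) = -62858/38259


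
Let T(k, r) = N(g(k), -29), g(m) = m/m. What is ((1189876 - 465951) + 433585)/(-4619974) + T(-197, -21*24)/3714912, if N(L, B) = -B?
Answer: -2149956904937/8581398426144 ≈ -0.25054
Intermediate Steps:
g(m) = 1
T(k, r) = 29 (T(k, r) = -1*(-29) = 29)
((1189876 - 465951) + 433585)/(-4619974) + T(-197, -21*24)/3714912 = ((1189876 - 465951) + 433585)/(-4619974) + 29/3714912 = (723925 + 433585)*(-1/4619974) + 29*(1/3714912) = 1157510*(-1/4619974) + 29/3714912 = -578755/2309987 + 29/3714912 = -2149956904937/8581398426144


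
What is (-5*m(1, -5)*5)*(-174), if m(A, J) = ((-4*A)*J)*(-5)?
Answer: -435000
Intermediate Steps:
m(A, J) = 20*A*J (m(A, J) = -4*A*J*(-5) = 20*A*J)
(-5*m(1, -5)*5)*(-174) = (-100*(-5)*5)*(-174) = (-5*(-100)*5)*(-174) = (500*5)*(-174) = 2500*(-174) = -435000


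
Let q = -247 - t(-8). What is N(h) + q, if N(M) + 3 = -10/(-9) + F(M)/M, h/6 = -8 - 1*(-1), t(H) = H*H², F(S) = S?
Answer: 2377/9 ≈ 264.11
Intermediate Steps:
t(H) = H³
h = -42 (h = 6*(-8 - 1*(-1)) = 6*(-8 + 1) = 6*(-7) = -42)
N(M) = -8/9 (N(M) = -3 + (-10/(-9) + M/M) = -3 + (-10*(-⅑) + 1) = -3 + (10/9 + 1) = -3 + 19/9 = -8/9)
q = 265 (q = -247 - 1*(-8)³ = -247 - 1*(-512) = -247 + 512 = 265)
N(h) + q = -8/9 + 265 = 2377/9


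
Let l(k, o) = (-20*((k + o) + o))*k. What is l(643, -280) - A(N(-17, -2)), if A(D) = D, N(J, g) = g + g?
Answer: -1067376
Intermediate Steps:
N(J, g) = 2*g
l(k, o) = k*(-40*o - 20*k) (l(k, o) = (-20*(k + 2*o))*k = (-40*o - 20*k)*k = k*(-40*o - 20*k))
l(643, -280) - A(N(-17, -2)) = -20*643*(643 + 2*(-280)) - 2*(-2) = -20*643*(643 - 560) - 1*(-4) = -20*643*83 + 4 = -1067380 + 4 = -1067376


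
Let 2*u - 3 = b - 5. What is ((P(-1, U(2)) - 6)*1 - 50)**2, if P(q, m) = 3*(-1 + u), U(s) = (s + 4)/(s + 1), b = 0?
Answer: 3844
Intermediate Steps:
U(s) = (4 + s)/(1 + s)
u = -1 (u = 3/2 + (0 - 5)/2 = 3/2 + (1/2)*(-5) = 3/2 - 5/2 = -1)
P(q, m) = -6 (P(q, m) = 3*(-1 - 1) = 3*(-2) = -6)
((P(-1, U(2)) - 6)*1 - 50)**2 = ((-6 - 6)*1 - 50)**2 = (-12*1 - 50)**2 = (-12 - 50)**2 = (-62)**2 = 3844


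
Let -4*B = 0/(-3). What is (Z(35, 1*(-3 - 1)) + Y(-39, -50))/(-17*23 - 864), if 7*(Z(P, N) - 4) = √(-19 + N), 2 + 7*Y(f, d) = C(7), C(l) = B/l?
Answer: -26/8785 - I*√23/8785 ≈ -0.0029596 - 0.00054591*I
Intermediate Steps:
B = 0 (B = -0/(-3) = -0*(-1)/3 = -¼*0 = 0)
C(l) = 0 (C(l) = 0/l = 0)
Y(f, d) = -2/7 (Y(f, d) = -2/7 + (⅐)*0 = -2/7 + 0 = -2/7)
Z(P, N) = 4 + √(-19 + N)/7
(Z(35, 1*(-3 - 1)) + Y(-39, -50))/(-17*23 - 864) = ((4 + √(-19 + 1*(-3 - 1))/7) - 2/7)/(-17*23 - 864) = ((4 + √(-19 + 1*(-4))/7) - 2/7)/(-391 - 864) = ((4 + √(-19 - 4)/7) - 2/7)/(-1255) = ((4 + √(-23)/7) - 2/7)*(-1/1255) = ((4 + (I*√23)/7) - 2/7)*(-1/1255) = ((4 + I*√23/7) - 2/7)*(-1/1255) = (26/7 + I*√23/7)*(-1/1255) = -26/8785 - I*√23/8785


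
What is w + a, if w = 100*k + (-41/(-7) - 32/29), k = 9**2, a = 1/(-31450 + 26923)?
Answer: 7448114452/918981 ≈ 8104.8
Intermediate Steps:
a = -1/4527 (a = 1/(-4527) = -1/4527 ≈ -0.00022090)
k = 81
w = 1645265/203 (w = 100*81 + (-41/(-7) - 32/29) = 8100 + (-41*(-1/7) - 32*1/29) = 8100 + (41/7 - 32/29) = 8100 + 965/203 = 1645265/203 ≈ 8104.8)
w + a = 1645265/203 - 1/4527 = 7448114452/918981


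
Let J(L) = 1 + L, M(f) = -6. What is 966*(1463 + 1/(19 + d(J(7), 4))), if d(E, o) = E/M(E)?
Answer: 74905572/53 ≈ 1.4133e+6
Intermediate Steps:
d(E, o) = -E/6 (d(E, o) = E/(-6) = E*(-⅙) = -E/6)
966*(1463 + 1/(19 + d(J(7), 4))) = 966*(1463 + 1/(19 - (1 + 7)/6)) = 966*(1463 + 1/(19 - ⅙*8)) = 966*(1463 + 1/(19 - 4/3)) = 966*(1463 + 1/(53/3)) = 966*(1463 + 3/53) = 966*(77542/53) = 74905572/53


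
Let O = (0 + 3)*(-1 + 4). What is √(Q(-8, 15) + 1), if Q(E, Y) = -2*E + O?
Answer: √26 ≈ 5.0990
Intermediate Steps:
O = 9 (O = 3*3 = 9)
Q(E, Y) = 9 - 2*E (Q(E, Y) = -2*E + 9 = 9 - 2*E)
√(Q(-8, 15) + 1) = √((9 - 2*(-8)) + 1) = √((9 + 16) + 1) = √(25 + 1) = √26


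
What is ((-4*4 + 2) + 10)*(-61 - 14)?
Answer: 300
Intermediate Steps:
((-4*4 + 2) + 10)*(-61 - 14) = ((-16 + 2) + 10)*(-75) = (-14 + 10)*(-75) = -4*(-75) = 300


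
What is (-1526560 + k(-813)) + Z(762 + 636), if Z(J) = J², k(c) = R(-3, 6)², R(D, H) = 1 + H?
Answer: 427893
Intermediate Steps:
k(c) = 49 (k(c) = (1 + 6)² = 7² = 49)
(-1526560 + k(-813)) + Z(762 + 636) = (-1526560 + 49) + (762 + 636)² = -1526511 + 1398² = -1526511 + 1954404 = 427893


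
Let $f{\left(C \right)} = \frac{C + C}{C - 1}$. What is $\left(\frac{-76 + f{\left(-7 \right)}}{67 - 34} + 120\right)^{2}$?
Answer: $\frac{221841}{16} \approx 13865.0$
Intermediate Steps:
$f{\left(C \right)} = \frac{2 C}{-1 + C}$
$\left(\frac{-76 + f{\left(-7 \right)}}{67 - 34} + 120\right)^{2} = \left(\frac{-76 + 2 \left(-7\right) \frac{1}{-1 - 7}}{67 - 34} + 120\right)^{2} = \left(\frac{-76 + 2 \left(-7\right) \frac{1}{-8}}{33} + 120\right)^{2} = \left(\left(-76 + 2 \left(-7\right) \left(- \frac{1}{8}\right)\right) \frac{1}{33} + 120\right)^{2} = \left(\left(-76 + \frac{7}{4}\right) \frac{1}{33} + 120\right)^{2} = \left(\left(- \frac{297}{4}\right) \frac{1}{33} + 120\right)^{2} = \left(- \frac{9}{4} + 120\right)^{2} = \left(\frac{471}{4}\right)^{2} = \frac{221841}{16}$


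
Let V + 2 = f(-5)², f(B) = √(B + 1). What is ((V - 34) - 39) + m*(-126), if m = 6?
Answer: -835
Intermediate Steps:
f(B) = √(1 + B)
V = -6 (V = -2 + (√(1 - 5))² = -2 + (√(-4))² = -2 + (2*I)² = -2 - 4 = -6)
((V - 34) - 39) + m*(-126) = ((-6 - 34) - 39) + 6*(-126) = (-40 - 39) - 756 = -79 - 756 = -835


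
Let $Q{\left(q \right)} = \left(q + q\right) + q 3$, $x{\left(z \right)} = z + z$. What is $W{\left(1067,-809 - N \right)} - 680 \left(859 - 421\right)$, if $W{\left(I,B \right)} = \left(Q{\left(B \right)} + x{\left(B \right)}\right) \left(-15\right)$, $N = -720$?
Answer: $-288495$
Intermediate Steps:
$x{\left(z \right)} = 2 z$
$Q{\left(q \right)} = 5 q$ ($Q{\left(q \right)} = 2 q + 3 q = 5 q$)
$W{\left(I,B \right)} = - 105 B$ ($W{\left(I,B \right)} = \left(5 B + 2 B\right) \left(-15\right) = 7 B \left(-15\right) = - 105 B$)
$W{\left(1067,-809 - N \right)} - 680 \left(859 - 421\right) = - 105 \left(-809 - -720\right) - 680 \left(859 - 421\right) = - 105 \left(-809 + 720\right) - 680 \cdot 438 = \left(-105\right) \left(-89\right) - 297840 = 9345 - 297840 = -288495$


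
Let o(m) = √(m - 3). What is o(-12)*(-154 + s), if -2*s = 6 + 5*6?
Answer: -172*I*√15 ≈ -666.15*I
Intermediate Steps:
o(m) = √(-3 + m)
s = -18 (s = -(6 + 5*6)/2 = -(6 + 30)/2 = -½*36 = -18)
o(-12)*(-154 + s) = √(-3 - 12)*(-154 - 18) = √(-15)*(-172) = (I*√15)*(-172) = -172*I*√15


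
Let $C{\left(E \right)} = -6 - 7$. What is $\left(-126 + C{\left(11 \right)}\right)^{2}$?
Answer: $19321$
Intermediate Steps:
$C{\left(E \right)} = -13$ ($C{\left(E \right)} = -6 - 7 = -13$)
$\left(-126 + C{\left(11 \right)}\right)^{2} = \left(-126 - 13\right)^{2} = \left(-139\right)^{2} = 19321$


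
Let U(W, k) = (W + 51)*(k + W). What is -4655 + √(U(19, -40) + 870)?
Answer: -4655 + 10*I*√6 ≈ -4655.0 + 24.495*I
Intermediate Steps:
U(W, k) = (51 + W)*(W + k)
-4655 + √(U(19, -40) + 870) = -4655 + √((19² + 51*19 + 51*(-40) + 19*(-40)) + 870) = -4655 + √((361 + 969 - 2040 - 760) + 870) = -4655 + √(-1470 + 870) = -4655 + √(-600) = -4655 + 10*I*√6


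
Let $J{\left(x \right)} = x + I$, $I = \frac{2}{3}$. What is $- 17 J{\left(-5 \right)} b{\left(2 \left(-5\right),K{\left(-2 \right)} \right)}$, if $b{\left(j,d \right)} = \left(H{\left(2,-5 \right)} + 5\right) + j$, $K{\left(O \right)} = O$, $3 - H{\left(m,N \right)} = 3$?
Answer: $- \frac{1105}{3} \approx -368.33$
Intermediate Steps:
$I = \frac{2}{3}$ ($I = 2 \cdot \frac{1}{3} = \frac{2}{3} \approx 0.66667$)
$H{\left(m,N \right)} = 0$ ($H{\left(m,N \right)} = 3 - 3 = 0$)
$J{\left(x \right)} = \frac{2}{3} + x$ ($J{\left(x \right)} = x + \frac{2}{3} = \frac{2}{3} + x$)
$b{\left(j,d \right)} = 5 + j$ ($b{\left(j,d \right)} = \left(0 + 5\right) + j = 5 + j$)
$- 17 J{\left(-5 \right)} b{\left(2 \left(-5\right),K{\left(-2 \right)} \right)} = - 17 \left(\frac{2}{3} - 5\right) \left(5 + 2 \left(-5\right)\right) = \left(-17\right) \left(- \frac{13}{3}\right) \left(5 - 10\right) = \frac{221}{3} \left(-5\right) = - \frac{1105}{3}$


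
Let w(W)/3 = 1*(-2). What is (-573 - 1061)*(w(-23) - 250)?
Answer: 418304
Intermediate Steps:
w(W) = -6 (w(W) = 3*(1*(-2)) = 3*(-2) = -6)
(-573 - 1061)*(w(-23) - 250) = (-573 - 1061)*(-6 - 250) = -1634*(-256) = 418304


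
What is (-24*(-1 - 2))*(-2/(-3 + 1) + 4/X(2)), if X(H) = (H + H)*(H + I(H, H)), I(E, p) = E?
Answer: 90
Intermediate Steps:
X(H) = 4*H² (X(H) = (H + H)*(H + H) = (2*H)*(2*H) = 4*H²)
(-24*(-1 - 2))*(-2/(-3 + 1) + 4/X(2)) = (-24*(-1 - 2))*(-2/(-3 + 1) + 4/((4*2²))) = (-24*(-3))*(-2/((-2*1)) + 4/((4*4))) = (-8*(-9))*(-2/(-2) + 4/16) = 72*(-2*(-½) + 4*(1/16)) = 72*(1 + ¼) = 72*(5/4) = 90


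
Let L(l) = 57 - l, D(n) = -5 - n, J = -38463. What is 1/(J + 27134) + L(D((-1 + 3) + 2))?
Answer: 747713/11329 ≈ 66.000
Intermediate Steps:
1/(J + 27134) + L(D((-1 + 3) + 2)) = 1/(-38463 + 27134) + (57 - (-5 - ((-1 + 3) + 2))) = 1/(-11329) + (57 - (-5 - (2 + 2))) = -1/11329 + (57 - (-5 - 1*4)) = -1/11329 + (57 - (-5 - 4)) = -1/11329 + (57 - 1*(-9)) = -1/11329 + (57 + 9) = -1/11329 + 66 = 747713/11329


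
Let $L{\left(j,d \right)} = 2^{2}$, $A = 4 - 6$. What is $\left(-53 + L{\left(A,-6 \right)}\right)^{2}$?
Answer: $2401$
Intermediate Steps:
$A = -2$
$L{\left(j,d \right)} = 4$
$\left(-53 + L{\left(A,-6 \right)}\right)^{2} = \left(-53 + 4\right)^{2} = \left(-49\right)^{2} = 2401$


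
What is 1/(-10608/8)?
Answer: -1/1326 ≈ -0.00075415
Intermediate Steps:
1/(-10608/8) = 1/(-68*39/2) = 1/(-1326) = -1/1326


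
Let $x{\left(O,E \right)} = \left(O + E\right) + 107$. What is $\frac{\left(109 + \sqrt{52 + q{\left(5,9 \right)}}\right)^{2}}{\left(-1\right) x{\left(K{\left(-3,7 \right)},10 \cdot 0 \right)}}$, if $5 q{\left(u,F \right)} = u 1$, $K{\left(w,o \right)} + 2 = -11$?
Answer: $- \frac{\left(109 + \sqrt{53}\right)^{2}}{94} \approx -143.84$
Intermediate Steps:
$K{\left(w,o \right)} = -13$ ($K{\left(w,o \right)} = -2 - 11 = -13$)
$q{\left(u,F \right)} = \frac{u}{5}$ ($q{\left(u,F \right)} = \frac{u 1}{5} = \frac{u}{5}$)
$x{\left(O,E \right)} = 107 + E + O$ ($x{\left(O,E \right)} = \left(E + O\right) + 107 = 107 + E + O$)
$\frac{\left(109 + \sqrt{52 + q{\left(5,9 \right)}}\right)^{2}}{\left(-1\right) x{\left(K{\left(-3,7 \right)},10 \cdot 0 \right)}} = \frac{\left(109 + \sqrt{52 + \frac{1}{5} \cdot 5}\right)^{2}}{\left(-1\right) \left(107 + 10 \cdot 0 - 13\right)} = \frac{\left(109 + \sqrt{52 + 1}\right)^{2}}{\left(-1\right) \left(107 + 0 - 13\right)} = \frac{\left(109 + \sqrt{53}\right)^{2}}{\left(-1\right) 94} = \frac{\left(109 + \sqrt{53}\right)^{2}}{-94} = \left(109 + \sqrt{53}\right)^{2} \left(- \frac{1}{94}\right) = - \frac{\left(109 + \sqrt{53}\right)^{2}}{94}$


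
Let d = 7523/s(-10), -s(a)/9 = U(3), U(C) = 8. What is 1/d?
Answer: -72/7523 ≈ -0.0095706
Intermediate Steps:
s(a) = -72 (s(a) = -9*8 = -72)
d = -7523/72 (d = 7523/(-72) = 7523*(-1/72) = -7523/72 ≈ -104.49)
1/d = 1/(-7523/72) = -72/7523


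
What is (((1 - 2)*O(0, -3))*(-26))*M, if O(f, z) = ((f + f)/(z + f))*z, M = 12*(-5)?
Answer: 0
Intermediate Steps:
M = -60
O(f, z) = 2*f*z/(f + z) (O(f, z) = ((2*f)/(f + z))*z = (2*f/(f + z))*z = 2*f*z/(f + z))
(((1 - 2)*O(0, -3))*(-26))*M = (((1 - 2)*(2*0*(-3)/(0 - 3)))*(-26))*(-60) = (-2*0*(-3)/(-3)*(-26))*(-60) = (-2*0*(-3)*(-1)/3*(-26))*(-60) = (-1*0*(-26))*(-60) = (0*(-26))*(-60) = 0*(-60) = 0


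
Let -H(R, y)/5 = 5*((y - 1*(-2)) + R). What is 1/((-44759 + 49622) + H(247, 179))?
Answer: -1/5837 ≈ -0.00017132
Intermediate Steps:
H(R, y) = -50 - 25*R - 25*y (H(R, y) = -25*((y - 1*(-2)) + R) = -25*((y + 2) + R) = -25*((2 + y) + R) = -25*(2 + R + y) = -5*(10 + 5*R + 5*y) = -50 - 25*R - 25*y)
1/((-44759 + 49622) + H(247, 179)) = 1/((-44759 + 49622) + (-50 - 25*247 - 25*179)) = 1/(4863 + (-50 - 6175 - 4475)) = 1/(4863 - 10700) = 1/(-5837) = -1/5837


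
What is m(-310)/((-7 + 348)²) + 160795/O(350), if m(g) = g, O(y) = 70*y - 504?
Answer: 602902085/90008996 ≈ 6.6982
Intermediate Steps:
O(y) = -504 + 70*y
m(-310)/((-7 + 348)²) + 160795/O(350) = -310/(-7 + 348)² + 160795/(-504 + 70*350) = -310/(341²) + 160795/(-504 + 24500) = -310/116281 + 160795/23996 = -310*1/116281 + 160795*(1/23996) = -10/3751 + 160795/23996 = 602902085/90008996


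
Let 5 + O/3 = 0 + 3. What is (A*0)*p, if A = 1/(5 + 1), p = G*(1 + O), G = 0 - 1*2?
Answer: 0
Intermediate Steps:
G = -2 (G = 0 - 2 = -2)
O = -6 (O = -15 + 3*(0 + 3) = -15 + 3*3 = -15 + 9 = -6)
p = 10 (p = -2*(1 - 6) = -2*(-5) = 10)
A = ⅙ (A = 1/6 = ⅙ ≈ 0.16667)
(A*0)*p = ((⅙)*0)*10 = 0*10 = 0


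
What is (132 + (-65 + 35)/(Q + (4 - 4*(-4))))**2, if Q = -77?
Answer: 6340324/361 ≈ 17563.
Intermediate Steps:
(132 + (-65 + 35)/(Q + (4 - 4*(-4))))**2 = (132 + (-65 + 35)/(-77 + (4 - 4*(-4))))**2 = (132 - 30/(-77 + (4 + 16)))**2 = (132 - 30/(-77 + 20))**2 = (132 - 30/(-57))**2 = (132 - 30*(-1/57))**2 = (132 + 10/19)**2 = (2518/19)**2 = 6340324/361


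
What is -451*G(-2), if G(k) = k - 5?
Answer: 3157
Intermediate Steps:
G(k) = -5 + k
-451*G(-2) = -451*(-5 - 2) = -451*(-7) = 3157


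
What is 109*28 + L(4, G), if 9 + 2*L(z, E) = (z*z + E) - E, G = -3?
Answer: 6111/2 ≈ 3055.5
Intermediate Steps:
L(z, E) = -9/2 + z²/2 (L(z, E) = -9/2 + ((z*z + E) - E)/2 = -9/2 + ((z² + E) - E)/2 = -9/2 + ((E + z²) - E)/2 = -9/2 + z²/2)
109*28 + L(4, G) = 109*28 + (-9/2 + (½)*4²) = 3052 + (-9/2 + (½)*16) = 3052 + (-9/2 + 8) = 3052 + 7/2 = 6111/2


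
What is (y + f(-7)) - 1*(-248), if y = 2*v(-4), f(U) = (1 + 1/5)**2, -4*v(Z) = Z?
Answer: 6286/25 ≈ 251.44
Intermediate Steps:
v(Z) = -Z/4
f(U) = 36/25 (f(U) = (1 + 1/5)**2 = (6/5)**2 = 36/25)
y = 2 (y = 2*(-1/4*(-4)) = 2*1 = 2)
(y + f(-7)) - 1*(-248) = (2 + 36/25) - 1*(-248) = 86/25 + 248 = 6286/25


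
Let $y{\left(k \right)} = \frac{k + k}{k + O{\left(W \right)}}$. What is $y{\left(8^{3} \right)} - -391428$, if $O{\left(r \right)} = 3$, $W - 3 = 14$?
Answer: $\frac{201586444}{515} \approx 3.9143 \cdot 10^{5}$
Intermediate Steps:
$W = 17$ ($W = 3 + 14 = 17$)
$y{\left(k \right)} = \frac{2 k}{3 + k}$ ($y{\left(k \right)} = \frac{k + k}{k + 3} = \frac{2 k}{3 + k}$)
$y{\left(8^{3} \right)} - -391428 = \frac{2 \cdot 8^{3}}{3 + 8^{3}} - -391428 = 2 \cdot 512 \frac{1}{3 + 512} + 391428 = 2 \cdot 512 \cdot \frac{1}{515} + 391428 = \frac{1024}{515} + 391428 = \frac{201586444}{515}$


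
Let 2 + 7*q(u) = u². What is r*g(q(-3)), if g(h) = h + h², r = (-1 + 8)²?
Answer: 98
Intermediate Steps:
q(u) = -2/7 + u²/7
r = 49 (r = 7² = 49)
r*g(q(-3)) = 49*((-2/7 + (⅐)*(-3)²)*(1 + (-2/7 + (⅐)*(-3)²))) = 49*((-2/7 + (⅐)*9)*(1 + (-2/7 + (⅐)*9))) = 49*((-2/7 + 9/7)*(1 + (-2/7 + 9/7))) = 49*(1*(1 + 1)) = 49*(1*2) = 49*2 = 98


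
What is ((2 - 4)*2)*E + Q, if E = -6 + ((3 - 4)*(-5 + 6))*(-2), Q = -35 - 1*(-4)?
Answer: -15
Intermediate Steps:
Q = -31 (Q = -35 + 4 = -31)
E = -4 (E = -6 - 1*1*(-2) = -6 - 1*(-2) = -6 + 2 = -4)
((2 - 4)*2)*E + Q = ((2 - 4)*2)*(-4) - 31 = -2*2*(-4) - 31 = -4*(-4) - 31 = 16 - 31 = -15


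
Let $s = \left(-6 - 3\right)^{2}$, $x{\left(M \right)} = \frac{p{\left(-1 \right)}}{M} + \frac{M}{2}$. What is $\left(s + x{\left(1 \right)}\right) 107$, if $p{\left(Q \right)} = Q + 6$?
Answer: $\frac{18511}{2} \approx 9255.5$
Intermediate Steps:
$p{\left(Q \right)} = 6 + Q$
$x{\left(M \right)} = \frac{M}{2} + \frac{5}{M}$ ($x{\left(M \right)} = \frac{6 - 1}{M} + \frac{M}{2} = \frac{5}{M} + M \frac{1}{2} = \frac{5}{M} + \frac{M}{2} = \frac{M}{2} + \frac{5}{M}$)
$s = 81$ ($s = \left(-9\right)^{2} = 81$)
$\left(s + x{\left(1 \right)}\right) 107 = \left(81 + \left(\frac{1}{2} \cdot 1 + \frac{5}{1}\right)\right) 107 = \left(81 + \left(\frac{1}{2} + 5 \cdot 1\right)\right) 107 = \left(81 + \left(\frac{1}{2} + 5\right)\right) 107 = \left(81 + \frac{11}{2}\right) 107 = \frac{173}{2} \cdot 107 = \frac{18511}{2}$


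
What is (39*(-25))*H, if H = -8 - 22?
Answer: 29250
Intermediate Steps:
H = -30
(39*(-25))*H = (39*(-25))*(-30) = -975*(-30) = 29250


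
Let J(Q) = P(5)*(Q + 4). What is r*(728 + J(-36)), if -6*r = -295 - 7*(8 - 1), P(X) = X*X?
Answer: -4128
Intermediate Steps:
P(X) = X**2
J(Q) = 100 + 25*Q (J(Q) = 5**2*(Q + 4) = 25*(4 + Q) = 100 + 25*Q)
r = 172/3 (r = -(-295 - 7*(8 - 1))/6 = -(-295 - 7*7)/6 = -(-295 - 49)/6 = -1/6*(-344) = 172/3 ≈ 57.333)
r*(728 + J(-36)) = 172*(728 + (100 + 25*(-36)))/3 = 172*(728 + (100 - 900))/3 = 172*(728 - 800)/3 = (172/3)*(-72) = -4128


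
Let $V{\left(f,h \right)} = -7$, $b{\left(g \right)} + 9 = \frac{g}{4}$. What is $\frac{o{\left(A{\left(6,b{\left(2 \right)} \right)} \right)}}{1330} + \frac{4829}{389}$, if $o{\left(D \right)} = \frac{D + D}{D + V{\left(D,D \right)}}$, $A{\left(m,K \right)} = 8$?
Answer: $\frac{3214397}{258685} \approx 12.426$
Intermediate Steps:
$b{\left(g \right)} = -9 + \frac{g}{4}$
$o{\left(D \right)} = \frac{2 D}{-7 + D}$ ($o{\left(D \right)} = \frac{D + D}{D - 7} = \frac{2 D}{-7 + D}$)
$\frac{o{\left(A{\left(6,b{\left(2 \right)} \right)} \right)}}{1330} + \frac{4829}{389} = \frac{2 \cdot 8 \frac{1}{-7 + 8}}{1330} + \frac{4829}{389} = 2 \cdot 8 \cdot 1^{-1} \cdot \frac{1}{1330} + 4829 \cdot \frac{1}{389} = 2 \cdot 8 \cdot 1 \cdot \frac{1}{1330} + \frac{4829}{389} = 16 \cdot \frac{1}{1330} + \frac{4829}{389} = \frac{8}{665} + \frac{4829}{389} = \frac{3214397}{258685}$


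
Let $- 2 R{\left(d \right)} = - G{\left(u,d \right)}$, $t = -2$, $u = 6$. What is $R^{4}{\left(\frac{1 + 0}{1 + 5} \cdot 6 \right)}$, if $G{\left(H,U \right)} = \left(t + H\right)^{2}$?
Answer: $4096$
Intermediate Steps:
$G{\left(H,U \right)} = \left(-2 + H\right)^{2}$
$R{\left(d \right)} = 8$ ($R{\left(d \right)} = - \frac{\left(-1\right) \left(-2 + 6\right)^{2}}{2} = - \frac{\left(-1\right) 4^{2}}{2} = - \frac{\left(-1\right) 16}{2} = \left(- \frac{1}{2}\right) \left(-16\right) = 8$)
$R^{4}{\left(\frac{1 + 0}{1 + 5} \cdot 6 \right)} = 8^{4} = 4096$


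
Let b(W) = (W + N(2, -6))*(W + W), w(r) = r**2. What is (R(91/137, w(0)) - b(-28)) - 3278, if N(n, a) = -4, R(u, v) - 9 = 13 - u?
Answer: -691667/137 ≈ -5048.7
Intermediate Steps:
R(u, v) = 22 - u (R(u, v) = 9 + (13 - u) = 22 - u)
b(W) = 2*W*(-4 + W) (b(W) = (W - 4)*(W + W) = (-4 + W)*(2*W) = 2*W*(-4 + W))
(R(91/137, w(0)) - b(-28)) - 3278 = ((22 - 91/137) - 2*(-28)*(-4 - 28)) - 3278 = ((22 - 91/137) - 2*(-28)*(-32)) - 3278 = ((22 - 1*91/137) - 1*1792) - 3278 = ((22 - 91/137) - 1792) - 3278 = (2923/137 - 1792) - 3278 = -242581/137 - 3278 = -691667/137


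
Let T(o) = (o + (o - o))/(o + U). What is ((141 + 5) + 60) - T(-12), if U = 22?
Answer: 1036/5 ≈ 207.20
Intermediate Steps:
T(o) = o/(22 + o) (T(o) = (o + (o - o))/(o + 22) = (o + 0)/(22 + o) = o/(22 + o))
((141 + 5) + 60) - T(-12) = ((141 + 5) + 60) - (-12)/(22 - 12) = (146 + 60) - (-12)/10 = 206 - (-12)/10 = 206 - 1*(-6/5) = 206 + 6/5 = 1036/5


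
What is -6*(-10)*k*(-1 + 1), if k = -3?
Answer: 0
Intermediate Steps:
-6*(-10)*k*(-1 + 1) = -6*(-10)*(-3*(-1 + 1)) = -(-60)*(-3*0) = -(-60)*0 = -1*0 = 0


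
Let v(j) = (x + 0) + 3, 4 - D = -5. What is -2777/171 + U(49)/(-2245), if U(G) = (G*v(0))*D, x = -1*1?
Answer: -6385187/383895 ≈ -16.633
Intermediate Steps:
x = -1
D = 9 (D = 4 - 1*(-5) = 4 + 5 = 9)
v(j) = 2 (v(j) = (-1 + 0) + 3 = -1 + 3 = 2)
U(G) = 18*G (U(G) = (G*2)*9 = (2*G)*9 = 18*G)
-2777/171 + U(49)/(-2245) = -2777/171 + (18*49)/(-2245) = -2777*1/171 + 882*(-1/2245) = -2777/171 - 882/2245 = -6385187/383895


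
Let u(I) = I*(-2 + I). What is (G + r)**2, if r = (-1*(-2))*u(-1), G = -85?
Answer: 6241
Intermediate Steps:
r = 6 (r = (-1*(-2))*(-(-2 - 1)) = 2*(-1*(-3)) = 2*3 = 6)
(G + r)**2 = (-85 + 6)**2 = (-79)**2 = 6241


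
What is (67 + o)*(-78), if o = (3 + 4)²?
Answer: -9048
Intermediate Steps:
o = 49 (o = 7² = 49)
(67 + o)*(-78) = (67 + 49)*(-78) = 116*(-78) = -9048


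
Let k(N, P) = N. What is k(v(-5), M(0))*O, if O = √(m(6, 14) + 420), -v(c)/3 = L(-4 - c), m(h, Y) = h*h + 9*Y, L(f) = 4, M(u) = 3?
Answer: -12*√582 ≈ -289.50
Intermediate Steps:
m(h, Y) = h² + 9*Y
v(c) = -12 (v(c) = -3*4 = -12)
O = √582 (O = √((6² + 9*14) + 420) = √((36 + 126) + 420) = √(162 + 420) = √582 ≈ 24.125)
k(v(-5), M(0))*O = -12*√582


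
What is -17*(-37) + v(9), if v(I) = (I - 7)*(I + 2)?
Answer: 651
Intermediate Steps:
v(I) = (-7 + I)*(2 + I)
-17*(-37) + v(9) = -17*(-37) + (-14 + 9² - 5*9) = 629 + (-14 + 81 - 45) = 629 + 22 = 651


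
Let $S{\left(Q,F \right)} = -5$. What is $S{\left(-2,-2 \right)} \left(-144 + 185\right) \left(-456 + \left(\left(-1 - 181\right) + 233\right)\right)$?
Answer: $83025$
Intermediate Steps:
$S{\left(-2,-2 \right)} \left(-144 + 185\right) \left(-456 + \left(\left(-1 - 181\right) + 233\right)\right) = - 5 \left(-144 + 185\right) \left(-456 + \left(\left(-1 - 181\right) + 233\right)\right) = - 5 \cdot 41 \left(-456 + \left(-182 + 233\right)\right) = - 5 \cdot 41 \left(-456 + 51\right) = - 5 \cdot 41 \left(-405\right) = \left(-5\right) \left(-16605\right) = 83025$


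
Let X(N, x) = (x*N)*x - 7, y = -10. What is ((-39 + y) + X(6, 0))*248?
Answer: -13888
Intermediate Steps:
X(N, x) = -7 + N*x² (X(N, x) = (N*x)*x - 7 = N*x² - 7 = -7 + N*x²)
((-39 + y) + X(6, 0))*248 = ((-39 - 10) + (-7 + 6*0²))*248 = (-49 + (-7 + 6*0))*248 = (-49 + (-7 + 0))*248 = (-49 - 7)*248 = -56*248 = -13888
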